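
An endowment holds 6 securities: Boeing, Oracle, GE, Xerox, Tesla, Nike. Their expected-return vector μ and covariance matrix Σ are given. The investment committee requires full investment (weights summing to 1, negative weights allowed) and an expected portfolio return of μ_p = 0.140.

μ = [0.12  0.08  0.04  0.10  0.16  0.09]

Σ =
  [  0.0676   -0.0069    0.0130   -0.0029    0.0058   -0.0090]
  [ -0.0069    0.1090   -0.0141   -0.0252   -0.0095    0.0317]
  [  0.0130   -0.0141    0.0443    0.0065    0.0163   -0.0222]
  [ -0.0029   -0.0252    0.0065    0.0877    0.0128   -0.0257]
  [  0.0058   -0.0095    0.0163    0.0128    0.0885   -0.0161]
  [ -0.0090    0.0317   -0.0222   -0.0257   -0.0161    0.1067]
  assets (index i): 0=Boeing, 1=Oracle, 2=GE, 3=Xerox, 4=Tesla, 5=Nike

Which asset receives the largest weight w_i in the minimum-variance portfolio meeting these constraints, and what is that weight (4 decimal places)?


g=Σ⁻¹μ = [1.8945  1.0255  0.5320  1.6352  1.7256  1.4635]
h=Σ⁻¹𝟙 = [13.5351  13.0810  26.1197  17.6795  7.6271  17.4711]
a=μᵀg=0.901981  b=𝟙ᵀg=8.276180  c=𝟙ᵀh=95.513657  D=ac−b²=17.656378
λ₁=(c·0.140−b)/D = (95.513657·0.140−8.276180)/17.656378 = 0.288606
λ₂=(a−b·0.140)/D = (0.901981−8.276180·0.140)/17.656378 = -0.014538
w* = 0.288606·g + -0.014538·h:
  w_0 = 0.288606·1.8945 + -0.014538·13.5351 = 0.3500  (Boeing)
  w_1 = 0.288606·1.0255 + -0.014538·13.0810 = 0.1058  (Oracle)
  w_2 = 0.288606·0.5320 + -0.014538·26.1197 = -0.2262  (GE)
  w_3 = 0.288606·1.6352 + -0.014538·17.6795 = 0.2149  (Xerox)
  w_4 = 0.288606·1.7256 + -0.014538·7.6271 = 0.3871  (Tesla)
  w_5 = 0.288606·1.4635 + -0.014538·17.4711 = 0.1684  (Nike)
Σw_i=1.0000  μᵀw=0.1400
σ²=wᵀΣw=λ₁·μ_p+λ₂ = 0.288606·0.140 + -0.014538 = 0.025867 ≈ 0.0259

Tesla (0.3871)


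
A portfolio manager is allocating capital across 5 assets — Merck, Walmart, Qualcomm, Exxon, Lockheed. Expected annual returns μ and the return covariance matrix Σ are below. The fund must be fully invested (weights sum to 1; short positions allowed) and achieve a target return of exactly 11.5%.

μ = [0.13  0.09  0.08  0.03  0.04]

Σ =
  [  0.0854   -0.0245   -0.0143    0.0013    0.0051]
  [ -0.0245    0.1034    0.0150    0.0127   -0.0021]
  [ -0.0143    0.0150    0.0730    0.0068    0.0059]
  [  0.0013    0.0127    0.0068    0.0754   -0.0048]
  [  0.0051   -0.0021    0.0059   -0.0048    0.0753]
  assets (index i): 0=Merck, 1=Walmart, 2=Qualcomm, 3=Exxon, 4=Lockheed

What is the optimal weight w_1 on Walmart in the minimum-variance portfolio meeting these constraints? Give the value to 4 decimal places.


p=Σ⁻¹μ = [2.0425  1.1748  1.2205  0.0760  0.3349]
q=Σ⁻¹𝟙 = [15.9581  10.5303  12.6650  10.8477  12.1922]
a=μᵀp=0.484564  b=𝟙ᵀp=4.848602  c=𝟙ᵀq=62.193379  D=ac−b²=6.627707
λ₁=(c·0.115−b)/D = (62.193379·0.115−4.848602)/6.627707 = 0.347577
λ₂=(a−b·0.115)/D = (0.484564−4.848602·0.115)/6.627707 = -0.011018
w* = 0.347577·p + -0.011018·q:
  w_0 = 0.347577·2.0425 + -0.011018·15.9581 = 0.5341  (Merck)
  w_1 = 0.347577·1.1748 + -0.011018·10.5303 = 0.2923  (Walmart)
  w_2 = 0.347577·1.2205 + -0.011018·12.6650 = 0.2847  (Qualcomm)
  w_3 = 0.347577·0.0760 + -0.011018·10.8477 = -0.0931  (Exxon)
  w_4 = 0.347577·0.3349 + -0.011018·12.1922 = -0.0179  (Lockheed)
Σw_i=1.0000  μᵀw=0.1150
σ²=wᵀΣw=λ₁·μ_p+λ₂ = 0.347577·0.115 + -0.011018 = 0.028953 ≈ 0.0290

0.2923


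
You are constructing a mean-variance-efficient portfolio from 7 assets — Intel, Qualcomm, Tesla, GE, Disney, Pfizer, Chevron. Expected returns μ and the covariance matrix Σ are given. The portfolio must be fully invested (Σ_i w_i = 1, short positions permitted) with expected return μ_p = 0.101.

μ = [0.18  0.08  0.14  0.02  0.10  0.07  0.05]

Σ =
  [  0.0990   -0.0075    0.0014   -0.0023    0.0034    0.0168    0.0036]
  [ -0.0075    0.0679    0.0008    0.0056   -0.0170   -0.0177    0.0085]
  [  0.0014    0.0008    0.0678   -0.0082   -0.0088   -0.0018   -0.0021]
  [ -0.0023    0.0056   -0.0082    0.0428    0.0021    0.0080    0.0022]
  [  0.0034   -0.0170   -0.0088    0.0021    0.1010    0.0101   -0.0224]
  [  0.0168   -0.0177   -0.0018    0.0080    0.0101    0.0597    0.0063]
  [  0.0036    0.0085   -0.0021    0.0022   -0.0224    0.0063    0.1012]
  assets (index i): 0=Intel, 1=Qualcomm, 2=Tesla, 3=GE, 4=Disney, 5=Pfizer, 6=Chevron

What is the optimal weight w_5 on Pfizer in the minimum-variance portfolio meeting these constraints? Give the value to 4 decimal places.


0.1123

u=Σ⁻¹μ = [1.7063  1.8372  2.2998  0.4830  1.4684  0.9317  0.5833]
v=Σ⁻¹𝟙 = [8.4851  19.9483  19.5361  20.9897  15.0801  14.4158  10.2936]
a=μᵀu=1.026977  b=𝟙ᵀu=9.309830  c=𝟙ᵀv=108.748806  D=ac−b²=25.009547
λ₁=(c·0.101−b)/D = (108.748806·0.101−9.309830)/25.009547 = 0.066926
λ₂=(a−b·0.101)/D = (1.026977−9.309830·0.101)/25.009547 = 0.003466
w* = 0.066926·u + 0.003466·v:
  w_0 = 0.066926·1.7063 + 0.003466·8.4851 = 0.1436  (Intel)
  w_1 = 0.066926·1.8372 + 0.003466·19.9483 = 0.1921  (Qualcomm)
  w_2 = 0.066926·2.2998 + 0.003466·19.5361 = 0.2216  (Tesla)
  w_3 = 0.066926·0.4830 + 0.003466·20.9897 = 0.1051  (GE)
  w_4 = 0.066926·1.4684 + 0.003466·15.0801 = 0.1505  (Disney)
  w_5 = 0.066926·0.9317 + 0.003466·14.4158 = 0.1123  (Pfizer)
  w_6 = 0.066926·0.5833 + 0.003466·10.2936 = 0.0747  (Chevron)
Σw_i=1.0000  μᵀw=0.1010
σ²=wᵀΣw=λ₁·μ_p+λ₂ = 0.066926·0.101 + 0.003466 = 0.010226 ≈ 0.0102


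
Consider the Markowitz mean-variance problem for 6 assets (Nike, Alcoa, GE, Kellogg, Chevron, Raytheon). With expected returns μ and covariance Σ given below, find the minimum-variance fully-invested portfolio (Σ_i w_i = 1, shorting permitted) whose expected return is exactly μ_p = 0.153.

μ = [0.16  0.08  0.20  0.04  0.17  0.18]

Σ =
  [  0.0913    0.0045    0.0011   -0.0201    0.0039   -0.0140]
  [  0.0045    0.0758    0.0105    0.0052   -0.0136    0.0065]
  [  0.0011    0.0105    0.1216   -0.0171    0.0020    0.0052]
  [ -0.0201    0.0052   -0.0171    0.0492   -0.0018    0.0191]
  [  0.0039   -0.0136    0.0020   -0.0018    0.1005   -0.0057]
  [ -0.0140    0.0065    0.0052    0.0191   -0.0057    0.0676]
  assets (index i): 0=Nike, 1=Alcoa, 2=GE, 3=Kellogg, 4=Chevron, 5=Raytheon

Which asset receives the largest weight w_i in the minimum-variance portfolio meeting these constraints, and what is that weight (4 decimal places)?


p=Σ⁻¹μ = [2.3139  0.7080  1.5875  1.2315  1.8445  2.7593]
q=Σ⁻¹𝟙 = [17.1885  10.1370  10.2756  26.3414  11.4959  10.1142]
a=μᵀp=1.603870  b=𝟙ᵀp=10.444755  c=𝟙ᵀq=85.552647  D=ac−b²=28.122413
λ₁=(c·0.153−b)/D = (85.552647·0.153−10.444755)/28.122413 = 0.094046
λ₂=(a−b·0.153)/D = (1.603870−10.444755·0.153)/28.122413 = 0.000207
w* = 0.094046·p + 0.000207·q:
  w_0 = 0.094046·2.3139 + 0.000207·17.1885 = 0.2212  (Nike)
  w_1 = 0.094046·0.7080 + 0.000207·10.1370 = 0.0687  (Alcoa)
  w_2 = 0.094046·1.5875 + 0.000207·10.2756 = 0.1514  (GE)
  w_3 = 0.094046·1.2315 + 0.000207·26.3414 = 0.1213  (Kellogg)
  w_4 = 0.094046·1.8445 + 0.000207·11.4959 = 0.1758  (Chevron)
  w_5 = 0.094046·2.7593 + 0.000207·10.1142 = 0.2616  (Raytheon)
Σw_i=1.0000  μᵀw=0.1530
σ²=wᵀΣw=λ₁·μ_p+λ₂ = 0.094046·0.153 + 0.000207 = 0.014596 ≈ 0.0146

Raytheon (0.2616)


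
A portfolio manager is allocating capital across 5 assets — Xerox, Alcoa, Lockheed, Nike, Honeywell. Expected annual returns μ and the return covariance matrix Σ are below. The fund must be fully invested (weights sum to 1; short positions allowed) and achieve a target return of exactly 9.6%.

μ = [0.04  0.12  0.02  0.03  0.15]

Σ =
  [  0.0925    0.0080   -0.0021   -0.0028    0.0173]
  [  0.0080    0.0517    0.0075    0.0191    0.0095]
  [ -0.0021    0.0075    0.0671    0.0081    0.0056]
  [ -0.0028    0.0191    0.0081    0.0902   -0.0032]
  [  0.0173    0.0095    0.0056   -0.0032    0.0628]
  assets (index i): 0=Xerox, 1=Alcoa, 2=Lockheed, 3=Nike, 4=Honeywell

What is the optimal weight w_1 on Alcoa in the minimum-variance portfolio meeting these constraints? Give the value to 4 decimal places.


0.3080

u=Σ⁻¹μ = [-0.1401  1.9659  -0.1042  -0.0028  2.1389]
v=Σ⁻¹𝟙 = [8.2502  11.1840  11.9648  8.3013  11.3150]
a=μᵀu=0.548968  b=𝟙ᵀu=3.857683  c=𝟙ᵀv=51.015447  D=ac−b²=13.124124
λ₁=(c·0.096−b)/D = (51.015447·0.096−3.857683)/13.124124 = 0.079228
λ₂=(a−b·0.096)/D = (0.548968−3.857683·0.096)/13.124124 = 0.013611
w* = 0.079228·u + 0.013611·v:
  w_0 = 0.079228·-0.1401 + 0.013611·8.2502 = 0.1012  (Xerox)
  w_1 = 0.079228·1.9659 + 0.013611·11.1840 = 0.3080  (Alcoa)
  w_2 = 0.079228·-0.1042 + 0.013611·11.9648 = 0.1546  (Lockheed)
  w_3 = 0.079228·-0.0028 + 0.013611·8.3013 = 0.1128  (Nike)
  w_4 = 0.079228·2.1389 + 0.013611·11.3150 = 0.3235  (Honeywell)
Σw_i=1.0000  μᵀw=0.0960
σ²=wᵀΣw=λ₁·μ_p+λ₂ = 0.079228·0.096 + 0.013611 = 0.021217 ≈ 0.0212


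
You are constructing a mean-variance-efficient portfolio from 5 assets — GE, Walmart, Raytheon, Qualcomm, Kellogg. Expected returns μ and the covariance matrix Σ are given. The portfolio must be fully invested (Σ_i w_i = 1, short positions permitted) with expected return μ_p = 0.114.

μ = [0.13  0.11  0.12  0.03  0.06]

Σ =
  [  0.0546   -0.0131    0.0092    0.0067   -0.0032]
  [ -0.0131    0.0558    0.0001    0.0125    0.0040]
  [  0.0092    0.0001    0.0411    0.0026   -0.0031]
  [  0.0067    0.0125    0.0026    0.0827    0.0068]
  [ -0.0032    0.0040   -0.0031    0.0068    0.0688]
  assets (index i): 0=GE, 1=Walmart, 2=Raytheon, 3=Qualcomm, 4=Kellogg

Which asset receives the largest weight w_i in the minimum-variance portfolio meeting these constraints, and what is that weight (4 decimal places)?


u=Σ⁻¹μ = [2.7140  2.6250  2.4069  -0.4114  0.9948]
v=Σ⁻¹𝟙 = [19.8820  20.2539  20.5847  5.5673  14.6593]
a=μᵀu=0.977741  b=𝟙ᵀu=8.329323  c=𝟙ᵀv=80.947135  D=ac−b²=9.767753
λ₁=(c·0.114−b)/D = (80.947135·0.114−8.329323)/9.767753 = 0.092002
λ₂=(a−b·0.114)/D = (0.977741−8.329323·0.114)/9.767753 = 0.002887
w* = 0.092002·u + 0.002887·v:
  w_0 = 0.092002·2.7140 + 0.002887·19.8820 = 0.3071  (GE)
  w_1 = 0.092002·2.6250 + 0.002887·20.2539 = 0.3000  (Walmart)
  w_2 = 0.092002·2.4069 + 0.002887·20.5847 = 0.2809  (Raytheon)
  w_3 = 0.092002·-0.4114 + 0.002887·5.5673 = -0.0218  (Qualcomm)
  w_4 = 0.092002·0.9948 + 0.002887·14.6593 = 0.1338  (Kellogg)
Σw_i=1.0000  μᵀw=0.1140
σ²=wᵀΣw=λ₁·μ_p+λ₂ = 0.092002·0.114 + 0.002887 = 0.013375 ≈ 0.0134

GE (0.3071)


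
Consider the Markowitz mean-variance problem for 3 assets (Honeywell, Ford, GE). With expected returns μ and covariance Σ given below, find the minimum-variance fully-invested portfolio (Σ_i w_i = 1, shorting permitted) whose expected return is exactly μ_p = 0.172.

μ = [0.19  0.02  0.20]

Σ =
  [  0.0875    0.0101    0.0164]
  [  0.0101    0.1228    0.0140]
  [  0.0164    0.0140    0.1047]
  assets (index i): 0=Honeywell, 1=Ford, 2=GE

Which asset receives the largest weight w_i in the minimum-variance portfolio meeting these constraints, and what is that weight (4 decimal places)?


x=Σ⁻¹μ = [1.8849  -0.1790  1.6389]
y=Σ⁻¹𝟙 = [9.3198  6.5543  7.2149]
a=μᵀx=0.682335  b=𝟙ᵀx=3.344811  c=𝟙ᵀy=23.088872  D=ac−b²=4.566578
λ₁=(c·0.172−b)/D = (23.088872·0.172−3.344811)/4.566578 = 0.137187
λ₂=(a−b·0.172)/D = (0.682335−3.344811·0.172)/4.566578 = 0.023437
w* = 0.137187·x + 0.023437·y:
  w_0 = 0.137187·1.8849 + 0.023437·9.3198 = 0.4770  (Honeywell)
  w_1 = 0.137187·-0.1790 + 0.023437·6.5543 = 0.1291  (Ford)
  w_2 = 0.137187·1.6389 + 0.023437·7.2149 = 0.3939  (GE)
Σw_i=1.0000  μᵀw=0.1720
σ²=wᵀΣw=λ₁·μ_p+λ₂ = 0.137187·0.172 + 0.023437 = 0.047033 ≈ 0.0470

Honeywell (0.4770)


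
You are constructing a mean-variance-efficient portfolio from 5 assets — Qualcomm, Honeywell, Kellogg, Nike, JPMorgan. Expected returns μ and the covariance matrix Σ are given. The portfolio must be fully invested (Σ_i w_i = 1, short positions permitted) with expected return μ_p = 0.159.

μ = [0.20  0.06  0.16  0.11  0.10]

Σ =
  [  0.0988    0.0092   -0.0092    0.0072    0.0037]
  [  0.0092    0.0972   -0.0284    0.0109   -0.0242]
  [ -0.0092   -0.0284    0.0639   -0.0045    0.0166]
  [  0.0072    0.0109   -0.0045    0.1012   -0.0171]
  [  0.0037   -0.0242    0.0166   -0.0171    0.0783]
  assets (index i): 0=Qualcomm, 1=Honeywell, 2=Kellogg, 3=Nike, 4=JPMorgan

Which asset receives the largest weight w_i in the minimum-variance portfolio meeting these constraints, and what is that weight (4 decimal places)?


x=Σ⁻¹μ = [2.0555  1.5494  3.2520  1.1237  1.2148]
y=Σ⁻¹𝟙 = [9.0443  18.5323  21.8457  10.8860  15.8178]
a=μᵀx=1.269463  b=𝟙ᵀx=9.195348  c=𝟙ᵀy=76.126105  D=ac−b²=12.084809
λ₁=(c·0.159−b)/D = (76.126105·0.159−9.195348)/12.084809 = 0.240691
λ₂=(a−b·0.159)/D = (1.269463−9.195348·0.159)/12.084809 = -0.015937
w* = 0.240691·x + -0.015937·y:
  w_0 = 0.240691·2.0555 + -0.015937·9.0443 = 0.3506  (Qualcomm)
  w_1 = 0.240691·1.5494 + -0.015937·18.5323 = 0.0776  (Honeywell)
  w_2 = 0.240691·3.2520 + -0.015937·21.8457 = 0.4346  (Kellogg)
  w_3 = 0.240691·1.1237 + -0.015937·10.8860 = 0.0970  (Nike)
  w_4 = 0.240691·1.2148 + -0.015937·15.8178 = 0.0403  (JPMorgan)
Σw_i=1.0000  μᵀw=0.1590
σ²=wᵀΣw=λ₁·μ_p+λ₂ = 0.240691·0.159 + -0.015937 = 0.022333 ≈ 0.0223

Kellogg (0.4346)


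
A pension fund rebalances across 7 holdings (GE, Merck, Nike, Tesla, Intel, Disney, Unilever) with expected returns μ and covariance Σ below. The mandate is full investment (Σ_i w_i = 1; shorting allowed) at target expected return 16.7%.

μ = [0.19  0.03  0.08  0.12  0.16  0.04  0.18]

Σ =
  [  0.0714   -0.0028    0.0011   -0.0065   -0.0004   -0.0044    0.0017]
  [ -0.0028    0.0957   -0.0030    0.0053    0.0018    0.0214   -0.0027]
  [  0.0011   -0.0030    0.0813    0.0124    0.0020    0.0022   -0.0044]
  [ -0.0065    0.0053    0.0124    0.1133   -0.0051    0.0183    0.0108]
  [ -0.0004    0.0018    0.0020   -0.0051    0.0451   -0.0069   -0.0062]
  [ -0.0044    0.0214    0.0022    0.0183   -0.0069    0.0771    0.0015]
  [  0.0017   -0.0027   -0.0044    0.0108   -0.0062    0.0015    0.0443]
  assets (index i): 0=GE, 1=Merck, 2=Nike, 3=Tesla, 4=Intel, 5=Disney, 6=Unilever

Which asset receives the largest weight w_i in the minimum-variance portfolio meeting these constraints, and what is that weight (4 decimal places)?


Unilever (0.3503)

u=Σ⁻¹μ = [2.6858  0.2708  0.9598  0.7524  4.3234  0.6909  4.4702]
v=Σ⁻¹𝟙 = [14.8587  8.5543  12.0958  4.7863  27.3619  11.9058  25.9854]
a=μᵀu=2.209518  b=𝟙ᵀu=14.153310  c=𝟙ᵀv=105.548197  D=ac−b²=32.894494
λ₁=(c·0.167−b)/D = (105.548197·0.167−14.153310)/32.894494 = 0.105587
λ₂=(a−b·0.167)/D = (2.209518−14.153310·0.167)/32.894494 = -0.004684
w* = 0.105587·u + -0.004684·v:
  w_0 = 0.105587·2.6858 + -0.004684·14.8587 = 0.2140  (GE)
  w_1 = 0.105587·0.2708 + -0.004684·8.5543 = -0.0115  (Merck)
  w_2 = 0.105587·0.9598 + -0.004684·12.0958 = 0.0447  (Nike)
  w_3 = 0.105587·0.7524 + -0.004684·4.7863 = 0.0570  (Tesla)
  w_4 = 0.105587·4.3234 + -0.004684·27.3619 = 0.3283  (Intel)
  w_5 = 0.105587·0.6909 + -0.004684·11.9058 = 0.0172  (Disney)
  w_6 = 0.105587·4.4702 + -0.004684·25.9854 = 0.3503  (Unilever)
Σw_i=1.0000  μᵀw=0.1670
σ²=wᵀΣw=λ₁·μ_p+λ₂ = 0.105587·0.167 + -0.004684 = 0.012949 ≈ 0.0129


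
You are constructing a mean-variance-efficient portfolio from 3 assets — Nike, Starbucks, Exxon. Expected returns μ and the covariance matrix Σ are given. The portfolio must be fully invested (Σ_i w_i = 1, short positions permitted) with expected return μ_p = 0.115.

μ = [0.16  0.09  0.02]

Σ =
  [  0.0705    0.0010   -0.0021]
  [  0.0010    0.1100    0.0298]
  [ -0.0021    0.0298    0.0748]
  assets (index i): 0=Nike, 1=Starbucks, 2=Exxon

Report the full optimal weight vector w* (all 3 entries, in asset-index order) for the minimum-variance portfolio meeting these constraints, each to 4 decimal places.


p=Σ⁻¹μ = [2.2587  0.7937  0.0146]
q=Σ⁻¹𝟙 = [14.4420  5.8605  11.4396]
a=μᵀp=0.433113  b=𝟙ᵀp=3.066963  c=𝟙ᵀq=31.742178  D=ac−b²=4.341694
λ₁=(c·0.115−b)/D = (31.742178·0.115−3.066963)/4.341694 = 0.134369
λ₂=(a−b·0.115)/D = (0.433113−3.066963·0.115)/4.341694 = 0.018521
w* = 0.134369·p + 0.018521·q:
  w_0 = 0.134369·2.2587 + 0.018521·14.4420 = 0.5710  (Nike)
  w_1 = 0.134369·0.7937 + 0.018521·5.8605 = 0.2152  (Starbucks)
  w_2 = 0.134369·0.0146 + 0.018521·11.4396 = 0.2138  (Exxon)
Σw_i=1.0000  μᵀw=0.1150
σ²=wᵀΣw=λ₁·μ_p+λ₂ = 0.134369·0.115 + 0.018521 = 0.033973 ≈ 0.0340

0.5710  0.2152  0.2138


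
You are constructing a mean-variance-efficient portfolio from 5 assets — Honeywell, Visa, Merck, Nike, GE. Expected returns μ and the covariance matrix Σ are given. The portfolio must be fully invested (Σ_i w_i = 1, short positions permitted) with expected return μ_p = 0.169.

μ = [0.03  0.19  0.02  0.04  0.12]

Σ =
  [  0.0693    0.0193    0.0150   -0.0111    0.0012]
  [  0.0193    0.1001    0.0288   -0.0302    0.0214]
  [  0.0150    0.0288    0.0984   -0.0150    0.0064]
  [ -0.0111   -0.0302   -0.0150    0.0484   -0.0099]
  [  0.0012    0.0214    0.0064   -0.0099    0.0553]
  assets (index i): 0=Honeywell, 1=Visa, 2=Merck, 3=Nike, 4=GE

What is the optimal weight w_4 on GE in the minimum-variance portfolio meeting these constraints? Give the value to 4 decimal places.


0.3402

g=Σ⁻¹μ = [0.2214  2.3373  -0.2289  2.6241  1.7569]
h=Σ⁻¹𝟙 = [14.9381  12.0226  8.9651  38.2360  18.9141]
a=μᵀg=0.761954  b=𝟙ᵀg=6.710876  c=𝟙ᵀh=93.075924  D=ac−b²=25.883666
λ₁=(c·0.169−b)/D = (93.075924·0.169−6.710876)/25.883666 = 0.348442
λ₂=(a−b·0.169)/D = (0.761954−6.710876·0.169)/25.883666 = -0.014379
w* = 0.348442·g + -0.014379·h:
  w_0 = 0.348442·0.2214 + -0.014379·14.9381 = -0.1377  (Honeywell)
  w_1 = 0.348442·2.3373 + -0.014379·12.0226 = 0.6416  (Visa)
  w_2 = 0.348442·-0.2289 + -0.014379·8.9651 = -0.2087  (Merck)
  w_3 = 0.348442·2.6241 + -0.014379·38.2360 = 0.3645  (Nike)
  w_4 = 0.348442·1.7569 + -0.014379·18.9141 = 0.3402  (GE)
Σw_i=1.0000  μᵀw=0.1690
σ²=wᵀΣw=λ₁·μ_p+λ₂ = 0.348442·0.169 + -0.014379 = 0.044508 ≈ 0.0445


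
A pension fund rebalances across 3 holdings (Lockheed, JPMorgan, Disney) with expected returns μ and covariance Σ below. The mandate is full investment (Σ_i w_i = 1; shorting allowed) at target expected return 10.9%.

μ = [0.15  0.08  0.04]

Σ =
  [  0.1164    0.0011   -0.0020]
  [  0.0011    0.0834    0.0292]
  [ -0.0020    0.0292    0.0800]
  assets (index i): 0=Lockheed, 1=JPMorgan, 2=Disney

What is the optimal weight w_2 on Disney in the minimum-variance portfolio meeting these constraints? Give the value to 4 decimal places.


0.1460

g=Σ⁻¹μ = [1.2842  0.8668  0.2157]
h=Σ⁻¹𝟙 = [8.6758  8.5112  9.6103]
a=μᵀg=0.270597  b=𝟙ᵀg=2.366673  c=𝟙ᵀh=26.797279  D=ac−b²=1.650112
λ₁=(c·0.109−b)/D = (26.797279·0.109−2.366673)/1.650112 = 0.335874
λ₂=(a−b·0.109)/D = (0.270597−2.366673·0.109)/1.650112 = 0.007654
w* = 0.335874·g + 0.007654·h:
  w_0 = 0.335874·1.2842 + 0.007654·8.6758 = 0.4977  (Lockheed)
  w_1 = 0.335874·0.8668 + 0.007654·8.5112 = 0.3563  (JPMorgan)
  w_2 = 0.335874·0.2157 + 0.007654·9.6103 = 0.1460  (Disney)
Σw_i=1.0000  μᵀw=0.1090
σ²=wᵀΣw=λ₁·μ_p+λ₂ = 0.335874·0.109 + 0.007654 = 0.044264 ≈ 0.0443


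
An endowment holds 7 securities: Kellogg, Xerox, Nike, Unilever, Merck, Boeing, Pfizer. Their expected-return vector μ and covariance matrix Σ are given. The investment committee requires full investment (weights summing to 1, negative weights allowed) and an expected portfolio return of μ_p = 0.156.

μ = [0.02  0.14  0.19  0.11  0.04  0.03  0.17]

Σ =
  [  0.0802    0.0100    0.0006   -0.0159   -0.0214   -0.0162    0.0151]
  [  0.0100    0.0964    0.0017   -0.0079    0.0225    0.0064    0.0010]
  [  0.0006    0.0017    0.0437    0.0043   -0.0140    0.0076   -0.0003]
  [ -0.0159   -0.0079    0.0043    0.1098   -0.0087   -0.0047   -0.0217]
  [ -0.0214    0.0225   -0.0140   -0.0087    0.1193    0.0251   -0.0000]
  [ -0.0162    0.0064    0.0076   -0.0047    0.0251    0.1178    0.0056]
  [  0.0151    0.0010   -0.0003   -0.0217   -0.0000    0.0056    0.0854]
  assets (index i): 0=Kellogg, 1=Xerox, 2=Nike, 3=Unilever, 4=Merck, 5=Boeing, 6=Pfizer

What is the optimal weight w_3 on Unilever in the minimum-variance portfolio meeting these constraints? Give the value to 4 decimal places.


u=Σ⁻¹μ = [0.0408  1.2981  4.4829  1.4437  0.7974  -0.3245  2.3721]
v=Σ⁻¹𝟙 = [16.8990  5.8506  24.1162  14.7042  12.9077  6.2019  12.0675]
a=μᵀu=1.618521  b=𝟙ᵀu=10.110439  c=𝟙ᵀv=92.747052  D=ac−b²=47.892108
λ₁=(c·0.156−b)/D = (92.747052·0.156−10.110439)/47.892108 = 0.090998
λ₂=(a−b·0.156)/D = (1.618521−10.110439·0.156)/47.892108 = 0.000862
w* = 0.090998·u + 0.000862·v:
  w_0 = 0.090998·0.0408 + 0.000862·16.8990 = 0.0183  (Kellogg)
  w_1 = 0.090998·1.2981 + 0.000862·5.8506 = 0.1232  (Xerox)
  w_2 = 0.090998·4.4829 + 0.000862·24.1162 = 0.4287  (Nike)
  w_3 = 0.090998·1.4437 + 0.000862·14.7042 = 0.1440  (Unilever)
  w_4 = 0.090998·0.7974 + 0.000862·12.9077 = 0.0837  (Merck)
  w_5 = 0.090998·-0.3245 + 0.000862·6.2019 = -0.0242  (Boeing)
  w_6 = 0.090998·2.3721 + 0.000862·12.0675 = 0.2263  (Pfizer)
Σw_i=1.0000  μᵀw=0.1560
σ²=wᵀΣw=λ₁·μ_p+λ₂ = 0.090998·0.156 + 0.000862 = 0.015058 ≈ 0.0151

0.1440


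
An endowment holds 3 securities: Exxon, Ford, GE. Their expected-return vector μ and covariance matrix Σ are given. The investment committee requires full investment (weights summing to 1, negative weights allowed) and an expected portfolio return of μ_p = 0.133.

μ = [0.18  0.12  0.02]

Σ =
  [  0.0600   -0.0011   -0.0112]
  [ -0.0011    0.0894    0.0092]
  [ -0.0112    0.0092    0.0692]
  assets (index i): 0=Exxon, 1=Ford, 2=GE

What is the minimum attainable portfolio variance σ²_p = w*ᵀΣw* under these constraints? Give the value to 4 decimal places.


x=Σ⁻¹μ = [3.1403  1.3169  0.6222]
y=Σ⁻¹𝟙 = [19.9023  9.7453  16.3764]
a=μᵀx=0.735722  b=𝟙ᵀx=5.079371  c=𝟙ᵀy=46.023984  D=ac−b²=8.060860
λ₁=(c·0.133−b)/D = (46.023984·0.133−5.079371)/8.060860 = 0.129244
λ₂=(a−b·0.133)/D = (0.735722−5.079371·0.133)/8.060860 = 0.007464
w* = 0.129244·x + 0.007464·y:
  w_0 = 0.129244·3.1403 + 0.007464·19.9023 = 0.5544  (Exxon)
  w_1 = 0.129244·1.3169 + 0.007464·9.7453 = 0.2429  (Ford)
  w_2 = 0.129244·0.6222 + 0.007464·16.3764 = 0.2026  (GE)
Σw_i=1.0000  μᵀw=0.1330
σ²=wᵀΣw=λ₁·μ_p+λ₂ = 0.129244·0.133 + 0.007464 = 0.024653 ≈ 0.0247

0.0247


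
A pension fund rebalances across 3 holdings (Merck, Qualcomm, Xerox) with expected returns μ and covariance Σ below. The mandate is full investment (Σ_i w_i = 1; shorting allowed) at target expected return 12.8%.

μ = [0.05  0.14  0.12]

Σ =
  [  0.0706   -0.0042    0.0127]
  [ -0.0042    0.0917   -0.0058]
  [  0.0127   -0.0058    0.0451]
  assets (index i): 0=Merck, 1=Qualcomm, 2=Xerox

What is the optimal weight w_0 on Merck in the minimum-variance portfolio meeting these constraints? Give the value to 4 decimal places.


g=Σ⁻¹μ = [0.3076  1.7176  2.7950]
h=Σ⁻¹𝟙 = [11.2060  12.7247  20.6538]
a=μᵀg=0.591246  b=𝟙ᵀg=4.820219  c=𝟙ᵀh=44.584508  D=ac−b²=3.125881
λ₁=(c·0.128−b)/D = (44.584508·0.128−4.820219)/3.125881 = 0.283631
λ₂=(a−b·0.128)/D = (0.591246−4.820219·0.128)/3.125881 = -0.008235
w* = 0.283631·g + -0.008235·h:
  w_0 = 0.283631·0.3076 + -0.008235·11.2060 = -0.0050  (Merck)
  w_1 = 0.283631·1.7176 + -0.008235·12.7247 = 0.3824  (Qualcomm)
  w_2 = 0.283631·2.7950 + -0.008235·20.6538 = 0.6227  (Xerox)
Σw_i=1.0000  μᵀw=0.1280
σ²=wᵀΣw=λ₁·μ_p+λ₂ = 0.283631·0.128 + -0.008235 = 0.028070 ≈ 0.0281

-0.0050


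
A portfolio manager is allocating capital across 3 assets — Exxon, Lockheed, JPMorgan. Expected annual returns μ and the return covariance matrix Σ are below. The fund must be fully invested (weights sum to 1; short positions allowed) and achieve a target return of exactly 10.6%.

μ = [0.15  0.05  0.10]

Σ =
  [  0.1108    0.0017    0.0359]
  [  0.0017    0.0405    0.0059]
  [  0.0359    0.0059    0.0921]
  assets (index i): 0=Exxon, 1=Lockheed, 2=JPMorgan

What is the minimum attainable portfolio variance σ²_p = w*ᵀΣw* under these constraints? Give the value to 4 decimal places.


p=Σ⁻¹μ = [1.1537  1.1038  0.5654]
q=Σ⁻¹𝟙 = [6.4485  23.4237  6.8436]
a=μᵀp=0.284777  b=𝟙ᵀp=2.822823  c=𝟙ᵀq=36.715839  D=ac−b²=2.487491
λ₁=(c·0.106−b)/D = (36.715839·0.106−2.822823)/2.487491 = 0.429773
λ₂=(a−b·0.106)/D = (0.284777−2.822823·0.106)/2.487491 = -0.005806
w* = 0.429773·p + -0.005806·q:
  w_0 = 0.429773·1.1537 + -0.005806·6.4485 = 0.4584  (Exxon)
  w_1 = 0.429773·1.1038 + -0.005806·23.4237 = 0.3384  (Lockheed)
  w_2 = 0.429773·0.5654 + -0.005806·6.8436 = 0.2032  (JPMorgan)
Σw_i=1.0000  μᵀw=0.1060
σ²=wᵀΣw=λ₁·μ_p+λ₂ = 0.429773·0.106 + -0.005806 = 0.039750 ≈ 0.0397

0.0397


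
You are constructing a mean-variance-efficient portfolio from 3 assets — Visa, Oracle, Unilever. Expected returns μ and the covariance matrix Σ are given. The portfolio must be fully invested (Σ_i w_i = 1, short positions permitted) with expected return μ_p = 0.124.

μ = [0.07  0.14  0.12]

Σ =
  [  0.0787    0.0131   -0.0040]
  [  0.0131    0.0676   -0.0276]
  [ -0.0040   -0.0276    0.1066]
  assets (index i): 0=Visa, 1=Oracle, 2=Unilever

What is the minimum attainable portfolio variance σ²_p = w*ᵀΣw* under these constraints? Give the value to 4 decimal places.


0.0240

p=Σ⁻¹μ = [0.5301  2.7240  1.8509]
q=Σ⁻¹𝟙 = [10.3266  18.7635  14.6264]
a=μᵀp=0.640564  b=𝟙ᵀp=5.104922  c=𝟙ᵀq=43.716528  D=ac−b²=1.943013
λ₁=(c·0.124−b)/D = (43.716528·0.124−5.104922)/1.943013 = 0.162596
λ₂=(a−b·0.124)/D = (0.640564−5.104922·0.124)/1.943013 = 0.003888
w* = 0.162596·p + 0.003888·q:
  w_0 = 0.162596·0.5301 + 0.003888·10.3266 = 0.1263  (Visa)
  w_1 = 0.162596·2.7240 + 0.003888·18.7635 = 0.5159  (Oracle)
  w_2 = 0.162596·1.8509 + 0.003888·14.6264 = 0.3578  (Unilever)
Σw_i=1.0000  μᵀw=0.1240
σ²=wᵀΣw=λ₁·μ_p+λ₂ = 0.162596·0.124 + 0.003888 = 0.024050 ≈ 0.0240


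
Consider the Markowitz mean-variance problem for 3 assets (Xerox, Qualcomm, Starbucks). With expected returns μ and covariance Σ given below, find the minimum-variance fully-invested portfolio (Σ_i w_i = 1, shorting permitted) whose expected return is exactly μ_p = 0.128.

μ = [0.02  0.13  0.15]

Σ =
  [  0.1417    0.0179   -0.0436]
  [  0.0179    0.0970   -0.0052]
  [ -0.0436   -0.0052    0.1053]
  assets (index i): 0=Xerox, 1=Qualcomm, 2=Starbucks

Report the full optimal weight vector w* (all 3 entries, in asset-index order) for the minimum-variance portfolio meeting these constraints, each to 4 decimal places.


0.1076  0.4007  0.4917

p=Σ⁻¹μ = [0.4934  1.3400  1.6950]
q=Σ⁻¹𝟙 = [10.2676  9.1758  14.2012]
a=μᵀp=0.438316  b=𝟙ᵀp=3.528386  c=𝟙ᵀq=33.644632  D=ac−b²=2.297472
λ₁=(c·0.128−b)/D = (33.644632·0.128−3.528386)/2.297472 = 0.338688
λ₂=(a−b·0.128)/D = (0.438316−3.528386·0.128)/2.297472 = -0.005797
w* = 0.338688·p + -0.005797·q:
  w_0 = 0.338688·0.4934 + -0.005797·10.2676 = 0.1076  (Xerox)
  w_1 = 0.338688·1.3400 + -0.005797·9.1758 = 0.4007  (Qualcomm)
  w_2 = 0.338688·1.6950 + -0.005797·14.2012 = 0.4917  (Starbucks)
Σw_i=1.0000  μᵀw=0.1280
σ²=wᵀΣw=λ₁·μ_p+λ₂ = 0.338688·0.128 + -0.005797 = 0.037556 ≈ 0.0376


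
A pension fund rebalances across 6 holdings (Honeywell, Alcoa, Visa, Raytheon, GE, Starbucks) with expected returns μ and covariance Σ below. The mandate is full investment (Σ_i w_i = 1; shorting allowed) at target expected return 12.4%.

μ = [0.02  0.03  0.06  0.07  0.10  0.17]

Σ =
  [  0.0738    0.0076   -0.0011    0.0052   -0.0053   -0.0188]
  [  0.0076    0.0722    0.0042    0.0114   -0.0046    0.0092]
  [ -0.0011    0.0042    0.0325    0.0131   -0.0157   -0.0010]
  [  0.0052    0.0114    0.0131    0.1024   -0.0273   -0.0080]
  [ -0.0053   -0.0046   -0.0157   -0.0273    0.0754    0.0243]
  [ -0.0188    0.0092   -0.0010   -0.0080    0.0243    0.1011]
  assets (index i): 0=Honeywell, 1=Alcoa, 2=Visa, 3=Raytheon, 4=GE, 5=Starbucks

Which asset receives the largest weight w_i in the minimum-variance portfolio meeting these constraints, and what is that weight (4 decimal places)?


Starbucks (0.4392)

p=Σ⁻¹μ = [0.7522  -0.0299  2.3822  0.9205  1.7210  1.5069]
q=Σ⁻¹𝟙 = [16.1141  8.9359  37.9584  10.1040  24.0993  7.4571]
a=μᵀp=0.649777  b=𝟙ᵀp=7.252782  c=𝟙ᵀq=104.668855  D=ac−b²=15.408524
λ₁=(c·0.124−b)/D = (104.668855·0.124−7.252782)/15.408524 = 0.371623
λ₂=(a−b·0.124)/D = (0.649777−7.252782·0.124)/15.408524 = -0.016197
w* = 0.371623·p + -0.016197·q:
  w_0 = 0.371623·0.7522 + -0.016197·16.1141 = 0.0185  (Honeywell)
  w_1 = 0.371623·-0.0299 + -0.016197·8.9359 = -0.1559  (Alcoa)
  w_2 = 0.371623·2.3822 + -0.016197·37.9584 = 0.2705  (Visa)
  w_3 = 0.371623·0.9205 + -0.016197·10.1040 = 0.1784  (Raytheon)
  w_4 = 0.371623·1.7210 + -0.016197·24.0993 = 0.2492  (GE)
  w_5 = 0.371623·1.5069 + -0.016197·7.4571 = 0.4392  (Starbucks)
Σw_i=1.0000  μᵀw=0.1240
σ²=wᵀΣw=λ₁·μ_p+λ₂ = 0.371623·0.124 + -0.016197 = 0.029884 ≈ 0.0299


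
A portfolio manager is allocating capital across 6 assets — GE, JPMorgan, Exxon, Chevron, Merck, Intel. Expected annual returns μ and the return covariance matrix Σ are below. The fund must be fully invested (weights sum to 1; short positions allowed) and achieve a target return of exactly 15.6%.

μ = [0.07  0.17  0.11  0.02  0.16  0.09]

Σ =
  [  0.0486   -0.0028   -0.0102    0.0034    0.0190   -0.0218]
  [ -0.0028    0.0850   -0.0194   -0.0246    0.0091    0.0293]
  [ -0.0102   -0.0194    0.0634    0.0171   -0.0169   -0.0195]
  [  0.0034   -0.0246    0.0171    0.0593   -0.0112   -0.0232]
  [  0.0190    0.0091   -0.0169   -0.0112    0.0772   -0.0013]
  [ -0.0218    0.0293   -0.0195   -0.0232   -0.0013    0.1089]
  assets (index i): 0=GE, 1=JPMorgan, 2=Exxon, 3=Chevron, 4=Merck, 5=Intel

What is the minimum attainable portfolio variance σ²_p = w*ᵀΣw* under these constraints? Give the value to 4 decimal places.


u=Σ⁻¹μ = [2.0250  2.4781  3.5473  1.2370  2.2631  1.4908]
v=Σ⁻¹𝟙 = [30.1483  17.9512  29.5956  24.9492  13.8723  21.1683]
a=μᵀu=1.474244  b=𝟙ᵀu=13.041290  c=𝟙ᵀv=137.684808  D=ac−b²=32.905802
λ₁=(c·0.156−b)/D = (137.684808·0.156−13.041290)/32.905802 = 0.256415
λ₂=(a−b·0.156)/D = (1.474244−13.041290·0.156)/32.905802 = -0.017024
w* = 0.256415·u + -0.017024·v:
  w_0 = 0.256415·2.0250 + -0.017024·30.1483 = 0.0060  (GE)
  w_1 = 0.256415·2.4781 + -0.017024·17.9512 = 0.3298  (JPMorgan)
  w_2 = 0.256415·3.5473 + -0.017024·29.5956 = 0.4057  (Exxon)
  w_3 = 0.256415·1.2370 + -0.017024·24.9492 = -0.1076  (Chevron)
  w_4 = 0.256415·2.2631 + -0.017024·13.8723 = 0.3441  (Merck)
  w_5 = 0.256415·1.4908 + -0.017024·21.1683 = 0.0219  (Intel)
Σw_i=1.0000  μᵀw=0.1560
σ²=wᵀΣw=λ₁·μ_p+λ₂ = 0.256415·0.156 + -0.017024 = 0.022976 ≈ 0.0230

0.0230


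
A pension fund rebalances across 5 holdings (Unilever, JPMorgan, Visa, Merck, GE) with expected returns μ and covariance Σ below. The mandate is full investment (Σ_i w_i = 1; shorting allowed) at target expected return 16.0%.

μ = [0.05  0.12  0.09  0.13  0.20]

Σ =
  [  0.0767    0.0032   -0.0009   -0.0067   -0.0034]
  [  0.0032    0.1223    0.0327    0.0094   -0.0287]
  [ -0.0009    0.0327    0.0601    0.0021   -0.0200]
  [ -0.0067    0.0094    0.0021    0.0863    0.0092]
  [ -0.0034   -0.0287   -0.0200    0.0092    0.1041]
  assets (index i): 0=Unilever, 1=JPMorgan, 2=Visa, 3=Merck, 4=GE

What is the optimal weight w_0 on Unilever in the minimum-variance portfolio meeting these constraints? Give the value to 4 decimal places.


g=Σ⁻¹μ = [0.8419  0.9763  1.7544  1.1613  2.4523]
h=Σ⁻¹𝟙 = [14.5410  5.4664  18.2516  10.1634  14.1965]
a=μᵀg=0.958579  b=𝟙ᵀg=7.186211  c=𝟙ᵀh=62.618983  D=ac−b²=8.383617
λ₁=(c·0.160−b)/D = (62.618983·0.160−7.186211)/8.383617 = 0.337900
λ₂=(a−b·0.160)/D = (0.958579−7.186211·0.160)/8.383617 = -0.022808
w* = 0.337900·g + -0.022808·h:
  w_0 = 0.337900·0.8419 + -0.022808·14.5410 = -0.0472  (Unilever)
  w_1 = 0.337900·0.9763 + -0.022808·5.4664 = 0.2052  (JPMorgan)
  w_2 = 0.337900·1.7544 + -0.022808·18.2516 = 0.1765  (Visa)
  w_3 = 0.337900·1.1613 + -0.022808·10.1634 = 0.1606  (Merck)
  w_4 = 0.337900·2.4523 + -0.022808·14.1965 = 0.5048  (GE)
Σw_i=1.0000  μᵀw=0.1600
σ²=wᵀΣw=λ₁·μ_p+λ₂ = 0.337900·0.160 + -0.022808 = 0.031256 ≈ 0.0313

-0.0472


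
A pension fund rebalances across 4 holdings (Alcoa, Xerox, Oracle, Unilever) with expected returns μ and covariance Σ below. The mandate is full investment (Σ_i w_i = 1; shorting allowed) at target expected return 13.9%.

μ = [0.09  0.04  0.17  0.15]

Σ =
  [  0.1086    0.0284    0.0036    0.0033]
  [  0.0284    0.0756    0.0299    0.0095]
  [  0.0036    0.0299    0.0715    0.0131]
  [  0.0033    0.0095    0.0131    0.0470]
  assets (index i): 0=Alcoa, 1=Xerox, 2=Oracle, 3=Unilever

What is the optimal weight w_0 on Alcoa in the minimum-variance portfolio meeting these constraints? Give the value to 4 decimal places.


g=Σ⁻¹μ = [0.9508  -1.0705  2.2818  2.7051]
h=Σ⁻¹𝟙 = [7.0703  5.0961  8.3045  17.4355]
a=μᵀg=0.836425  b=𝟙ᵀg=4.867253  c=𝟙ᵀh=37.906333  D=ac−b²=8.015650
λ₁=(c·0.139−b)/D = (37.906333·0.139−4.867253)/8.015650 = 0.050118
λ₂=(a−b·0.139)/D = (0.836425−4.867253·0.139)/8.015650 = 0.019946
w* = 0.050118·g + 0.019946·h:
  w_0 = 0.050118·0.9508 + 0.019946·7.0703 = 0.1887  (Alcoa)
  w_1 = 0.050118·-1.0705 + 0.019946·5.0961 = 0.0480  (Xerox)
  w_2 = 0.050118·2.2818 + 0.019946·8.3045 = 0.2800  (Oracle)
  w_3 = 0.050118·2.7051 + 0.019946·17.4355 = 0.4833  (Unilever)
Σw_i=1.0000  μᵀw=0.1390
σ²=wᵀΣw=λ₁·μ_p+λ₂ = 0.050118·0.139 + 0.019946 = 0.026912 ≈ 0.0269

0.1887


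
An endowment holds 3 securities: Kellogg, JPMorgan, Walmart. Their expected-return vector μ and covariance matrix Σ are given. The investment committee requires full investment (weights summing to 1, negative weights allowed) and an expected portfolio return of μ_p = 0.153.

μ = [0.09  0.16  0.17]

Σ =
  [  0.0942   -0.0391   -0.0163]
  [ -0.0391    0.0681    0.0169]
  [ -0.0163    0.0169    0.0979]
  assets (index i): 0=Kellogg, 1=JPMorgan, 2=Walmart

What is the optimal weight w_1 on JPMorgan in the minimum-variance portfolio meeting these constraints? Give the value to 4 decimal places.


0.4979

u=Σ⁻¹μ = [2.6799  3.4963  1.5791]
v=Σ⁻¹𝟙 = [22.8247  25.3994  9.6302]
a=μᵀu=1.069040  b=𝟙ᵀu=7.755247  c=𝟙ᵀv=57.854215  D=ac−b²=1.704602
λ₁=(c·0.153−b)/D = (57.854215·0.153−7.755247)/1.704602 = 0.643228
λ₂=(a−b·0.153)/D = (1.069040−7.755247·0.153)/1.704602 = -0.068939
w* = 0.643228·u + -0.068939·v:
  w_0 = 0.643228·2.6799 + -0.068939·22.8247 = 0.1503  (Kellogg)
  w_1 = 0.643228·3.4963 + -0.068939·25.3994 = 0.4979  (JPMorgan)
  w_2 = 0.643228·1.5791 + -0.068939·9.6302 = 0.3518  (Walmart)
Σw_i=1.0000  μᵀw=0.1530
σ²=wᵀΣw=λ₁·μ_p+λ₂ = 0.643228·0.153 + -0.068939 = 0.029475 ≈ 0.0295


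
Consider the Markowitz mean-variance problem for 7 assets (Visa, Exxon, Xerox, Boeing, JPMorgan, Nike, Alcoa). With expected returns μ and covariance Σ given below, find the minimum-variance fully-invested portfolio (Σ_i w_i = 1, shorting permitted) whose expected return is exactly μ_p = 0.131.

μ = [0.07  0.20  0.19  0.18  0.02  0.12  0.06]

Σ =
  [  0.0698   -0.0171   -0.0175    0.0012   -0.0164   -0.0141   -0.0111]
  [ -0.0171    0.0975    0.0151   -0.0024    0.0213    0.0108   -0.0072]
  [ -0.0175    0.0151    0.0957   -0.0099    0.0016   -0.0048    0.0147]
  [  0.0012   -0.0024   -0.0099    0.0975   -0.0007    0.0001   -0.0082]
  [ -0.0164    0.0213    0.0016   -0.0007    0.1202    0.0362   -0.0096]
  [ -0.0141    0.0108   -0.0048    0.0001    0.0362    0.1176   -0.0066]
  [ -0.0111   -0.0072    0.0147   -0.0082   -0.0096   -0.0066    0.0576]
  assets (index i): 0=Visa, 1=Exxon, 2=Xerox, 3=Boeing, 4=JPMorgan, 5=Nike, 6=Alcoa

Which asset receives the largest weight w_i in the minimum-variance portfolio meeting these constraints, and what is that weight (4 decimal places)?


Visa (0.2250)

u=Σ⁻¹μ = [2.5549  2.2362  2.1380  2.2283  -0.1680  1.3545  1.7123]
v=Σ⁻¹𝟙 = [28.2958  12.6623  11.3779  13.6211  8.9675  9.8881  26.0597]
a=μᵀu=1.695309  b=𝟙ᵀu=12.056248  c=𝟙ᵀv=110.872309  D=ac−b²=42.609688
λ₁=(c·0.131−b)/D = (110.872309·0.131−12.056248)/42.609688 = 0.057922
λ₂=(a−b·0.131)/D = (1.695309−12.056248·0.131)/42.609688 = 0.002721
w* = 0.057922·u + 0.002721·v:
  w_0 = 0.057922·2.5549 + 0.002721·28.2958 = 0.2250  (Visa)
  w_1 = 0.057922·2.2362 + 0.002721·12.6623 = 0.1640  (Exxon)
  w_2 = 0.057922·2.1380 + 0.002721·11.3779 = 0.1548  (Xerox)
  w_3 = 0.057922·2.2283 + 0.002721·13.6211 = 0.1661  (Boeing)
  w_4 = 0.057922·-0.1680 + 0.002721·8.9675 = 0.0147  (JPMorgan)
  w_5 = 0.057922·1.3545 + 0.002721·9.8881 = 0.1054  (Nike)
  w_6 = 0.057922·1.7123 + 0.002721·26.0597 = 0.1701  (Alcoa)
Σw_i=1.0000  μᵀw=0.1310
σ²=wᵀΣw=λ₁·μ_p+λ₂ = 0.057922·0.131 + 0.002721 = 0.010309 ≈ 0.0103


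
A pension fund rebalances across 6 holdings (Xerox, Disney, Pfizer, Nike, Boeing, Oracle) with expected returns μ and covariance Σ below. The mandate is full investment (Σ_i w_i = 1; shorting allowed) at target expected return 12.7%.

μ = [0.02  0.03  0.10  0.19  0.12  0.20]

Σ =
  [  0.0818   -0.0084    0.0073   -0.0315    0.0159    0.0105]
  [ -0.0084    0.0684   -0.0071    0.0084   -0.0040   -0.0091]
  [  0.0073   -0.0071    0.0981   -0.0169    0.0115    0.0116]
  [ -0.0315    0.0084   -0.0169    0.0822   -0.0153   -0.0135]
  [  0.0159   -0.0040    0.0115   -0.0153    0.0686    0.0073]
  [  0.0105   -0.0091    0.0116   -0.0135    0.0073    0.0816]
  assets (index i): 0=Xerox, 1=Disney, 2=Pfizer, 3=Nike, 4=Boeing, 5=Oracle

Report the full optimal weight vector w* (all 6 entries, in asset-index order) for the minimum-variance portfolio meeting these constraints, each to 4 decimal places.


g=Σ⁻¹μ = [0.8879  0.6868  1.0811  3.6019  1.9200  2.6838]
h=Σ⁻¹𝟙 = [18.0564  17.5526  11.1609  24.2620  13.5615  13.1030]
a=μᵀg=1.597997  b=𝟙ᵀg=10.861565  c=𝟙ᵀh=97.696437  D=ac−b²=38.144977
λ₁=(c·0.127−b)/D = (97.696437·0.127−10.861565)/38.144977 = 0.040527
λ₂=(a−b·0.127)/D = (1.597997−10.861565·0.127)/38.144977 = 0.005730
w* = 0.040527·g + 0.005730·h:
  w_0 = 0.040527·0.8879 + 0.005730·18.0564 = 0.1394  (Xerox)
  w_1 = 0.040527·0.6868 + 0.005730·17.5526 = 0.1284  (Disney)
  w_2 = 0.040527·1.0811 + 0.005730·11.1609 = 0.1078  (Pfizer)
  w_3 = 0.040527·3.6019 + 0.005730·24.2620 = 0.2850  (Nike)
  w_4 = 0.040527·1.9200 + 0.005730·13.5615 = 0.1555  (Boeing)
  w_5 = 0.040527·2.6838 + 0.005730·13.1030 = 0.1838  (Oracle)
Σw_i=1.0000  μᵀw=0.1270
σ²=wᵀΣw=λ₁·μ_p+λ₂ = 0.040527·0.127 + 0.005730 = 0.010877 ≈ 0.0109

0.1394  0.1284  0.1078  0.2850  0.1555  0.1838


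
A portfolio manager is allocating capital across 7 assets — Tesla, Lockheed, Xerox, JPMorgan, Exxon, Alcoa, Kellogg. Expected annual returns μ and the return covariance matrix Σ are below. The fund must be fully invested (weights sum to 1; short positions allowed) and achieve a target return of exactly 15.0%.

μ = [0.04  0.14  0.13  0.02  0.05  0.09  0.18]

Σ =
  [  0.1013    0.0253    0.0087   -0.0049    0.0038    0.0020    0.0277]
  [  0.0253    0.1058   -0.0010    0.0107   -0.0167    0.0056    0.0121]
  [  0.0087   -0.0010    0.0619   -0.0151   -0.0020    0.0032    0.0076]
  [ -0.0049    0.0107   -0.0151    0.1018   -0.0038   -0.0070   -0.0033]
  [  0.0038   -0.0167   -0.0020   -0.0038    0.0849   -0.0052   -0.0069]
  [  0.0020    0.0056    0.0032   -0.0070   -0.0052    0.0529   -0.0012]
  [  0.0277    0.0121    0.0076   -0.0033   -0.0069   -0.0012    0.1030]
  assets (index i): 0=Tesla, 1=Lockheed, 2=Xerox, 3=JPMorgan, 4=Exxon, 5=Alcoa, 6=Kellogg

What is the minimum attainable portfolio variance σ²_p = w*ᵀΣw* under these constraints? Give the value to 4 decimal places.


g=Σ⁻¹μ = [-0.6437  1.3438  2.0862  0.5504  1.1995  1.6871  1.7265]
h=Σ⁻¹𝟙 = [3.8324  7.7944  17.6274  14.0809  16.1103  20.5009  8.2310]
a=μᵀg=0.967189  b=𝟙ᵀg=7.949861  c=𝟙ᵀh=88.177277  D=ac−b²=22.083813
λ₁=(c·0.150−b)/D = (88.177277·0.150−7.949861)/22.083813 = 0.238941
λ₂=(a−b·0.150)/D = (0.967189−7.949861·0.150)/22.083813 = -0.010202
w* = 0.238941·g + -0.010202·h:
  w_0 = 0.238941·-0.6437 + -0.010202·3.8324 = -0.1929  (Tesla)
  w_1 = 0.238941·1.3438 + -0.010202·7.7944 = 0.2416  (Lockheed)
  w_2 = 0.238941·2.0862 + -0.010202·17.6274 = 0.3186  (Xerox)
  w_3 = 0.238941·0.5504 + -0.010202·14.0809 = -0.0121  (JPMorgan)
  w_4 = 0.238941·1.1995 + -0.010202·16.1103 = 0.1223  (Exxon)
  w_5 = 0.238941·1.6871 + -0.010202·20.5009 = 0.1940  (Alcoa)
  w_6 = 0.238941·1.7265 + -0.010202·8.2310 = 0.3286  (Kellogg)
Σw_i=1.0000  μᵀw=0.1500
σ²=wᵀΣw=λ₁·μ_p+λ₂ = 0.238941·0.150 + -0.010202 = 0.025640 ≈ 0.0256

0.0256
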